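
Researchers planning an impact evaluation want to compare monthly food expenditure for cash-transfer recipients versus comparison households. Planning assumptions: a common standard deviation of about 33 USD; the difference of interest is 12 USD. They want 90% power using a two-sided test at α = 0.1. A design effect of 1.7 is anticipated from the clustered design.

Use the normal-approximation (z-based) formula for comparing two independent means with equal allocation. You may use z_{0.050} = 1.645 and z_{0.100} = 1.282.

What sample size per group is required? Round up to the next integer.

n = 221 per group

n = (z_{α/2} + z_β)² · (σ₁² + σ₂²) / δ²
  = (1.645 + 1.282)² · (2·33² = 2178) / 12²
  = 8.5673 · 2178 / 144
  = 129.58
Design effect: 1.7 × 129.58 = 220.29.
Round up → n = 221 per group.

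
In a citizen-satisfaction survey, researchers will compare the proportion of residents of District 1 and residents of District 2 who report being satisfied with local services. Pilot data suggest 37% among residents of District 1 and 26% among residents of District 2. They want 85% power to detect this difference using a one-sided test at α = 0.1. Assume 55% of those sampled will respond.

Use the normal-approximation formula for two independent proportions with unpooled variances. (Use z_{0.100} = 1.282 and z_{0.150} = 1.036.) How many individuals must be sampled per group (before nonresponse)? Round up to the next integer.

n = 344 per group

n = (z_α + z_β)² · [p₁(1−p₁) + p₂(1−p₂)] / (p₁ − p₂)²
  = (1.282 + 1.036)² · (0.37·0.63 + 0.26·0.74) / (0.11)²
  = (2.318)² · (0.2331 + 0.1924) / 0.0121
  = 5.3731 · 0.4255 / 0.0121
  = 188.95
Adjust for 55% response: 188.95 / 0.55 = 343.54.
Round up → n = 344 per group.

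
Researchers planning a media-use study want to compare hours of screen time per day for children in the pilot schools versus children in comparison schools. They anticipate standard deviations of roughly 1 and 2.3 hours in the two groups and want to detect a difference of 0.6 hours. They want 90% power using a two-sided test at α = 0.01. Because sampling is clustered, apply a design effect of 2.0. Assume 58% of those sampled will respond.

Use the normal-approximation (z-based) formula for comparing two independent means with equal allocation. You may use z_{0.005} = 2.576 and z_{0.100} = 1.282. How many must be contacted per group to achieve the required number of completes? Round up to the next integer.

n = 897 per group

n = (z_{α/2} + z_β)² · (σ₁² + σ₂²) / δ²
  = (2.576 + 1.282)² · (1² + 2.3² = 6.29) / 0.6²
  = 14.8842 · 6.29 / 0.36
  = 260.06
Design effect: 2.0 × 260.06 = 520.12.
Adjust for 58% response: 520.12 / 0.58 = 896.76.
Round up → n = 897 per group.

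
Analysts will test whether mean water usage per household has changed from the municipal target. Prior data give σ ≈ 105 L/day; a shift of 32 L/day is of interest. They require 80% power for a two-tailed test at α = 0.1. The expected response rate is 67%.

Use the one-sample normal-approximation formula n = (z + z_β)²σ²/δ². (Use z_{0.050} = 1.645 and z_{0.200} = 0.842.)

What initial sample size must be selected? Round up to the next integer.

n = 100

n = (z_{α/2} + z_β)² · σ² / δ²
  = (1.645 + 0.842)² · 105² / 32²
  = 6.1852 · 11025 / 1024
  = 66.59
Adjust for 67% response: 66.59 / 0.67 = 99.39.
Round up → n = 100.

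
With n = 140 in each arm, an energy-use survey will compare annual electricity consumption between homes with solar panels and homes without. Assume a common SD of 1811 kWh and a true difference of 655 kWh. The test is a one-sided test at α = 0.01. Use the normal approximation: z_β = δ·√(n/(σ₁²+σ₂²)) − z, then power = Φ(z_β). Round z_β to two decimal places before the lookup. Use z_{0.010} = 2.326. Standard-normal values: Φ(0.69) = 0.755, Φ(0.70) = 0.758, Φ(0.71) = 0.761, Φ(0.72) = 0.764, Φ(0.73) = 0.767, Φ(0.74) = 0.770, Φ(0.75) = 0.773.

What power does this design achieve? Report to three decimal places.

Power ≈ 0.758

z_β = δ·√(n/(σ₁²+σ₂²)) − z_α
    = 655 · √(140/6559442) − 2.326
    = 655 · 0.00462 − 2.326
    = 3.0260 − 2.326 = 0.7000 → 0.70
Power = Φ(0.70) = 0.758.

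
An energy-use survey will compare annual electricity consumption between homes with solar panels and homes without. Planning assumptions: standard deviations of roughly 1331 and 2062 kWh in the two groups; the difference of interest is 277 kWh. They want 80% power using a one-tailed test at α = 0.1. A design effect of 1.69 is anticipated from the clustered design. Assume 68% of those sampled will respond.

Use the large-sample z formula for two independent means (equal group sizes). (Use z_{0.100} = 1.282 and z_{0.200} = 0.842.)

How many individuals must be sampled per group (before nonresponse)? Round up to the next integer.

n = (z_α + z_β)² · (σ₁² + σ₂²) / δ²
  = (1.282 + 0.842)² · (1331² + 2062² = 6023405) / 277²
  = 4.5114 · 6023405 / 76729
  = 354.15
Design effect: 1.69 × 354.15 = 598.52.
Adjust for 68% response: 598.52 / 0.68 = 880.18.
Round up → n = 881 per group.

n = 881 per group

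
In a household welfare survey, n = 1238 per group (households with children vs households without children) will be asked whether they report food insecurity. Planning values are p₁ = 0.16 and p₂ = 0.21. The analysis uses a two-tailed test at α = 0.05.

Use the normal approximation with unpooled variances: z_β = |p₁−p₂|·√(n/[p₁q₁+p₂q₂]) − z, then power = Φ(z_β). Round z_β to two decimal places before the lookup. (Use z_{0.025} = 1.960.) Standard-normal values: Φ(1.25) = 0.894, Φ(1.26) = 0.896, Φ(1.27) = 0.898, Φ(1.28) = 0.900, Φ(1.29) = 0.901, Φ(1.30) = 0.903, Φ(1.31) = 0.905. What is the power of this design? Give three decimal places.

Power ≈ 0.894

z_β = |p₁−p₂|·√(n/[p₁q₁+p₂q₂]) − z_{α/2}
    = 0.05 · √(1238/0.3003) − 1.960
    = 0.05 · 64.2070 − 1.960
    = 3.2104 − 1.960 = 1.2504 → 1.25
Power = Φ(1.25) = 0.894.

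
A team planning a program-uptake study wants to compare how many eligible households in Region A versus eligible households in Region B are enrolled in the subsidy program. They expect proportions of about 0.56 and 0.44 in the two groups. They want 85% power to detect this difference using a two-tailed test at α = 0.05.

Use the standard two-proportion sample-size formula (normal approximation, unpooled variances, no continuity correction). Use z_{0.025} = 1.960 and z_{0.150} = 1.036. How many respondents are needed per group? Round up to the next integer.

n = (z_{α/2} + z_β)² · [p₁(1−p₁) + p₂(1−p₂)] / (p₁ − p₂)²
  = (1.960 + 1.036)² · (0.56·0.44 + 0.44·0.56) / (0.12)²
  = (2.996)² · (0.2464 + 0.2464) / 0.0144
  = 8.9760 · 0.4928 / 0.0144
  = 307.18
Round up → n = 308 per group.

n = 308 per group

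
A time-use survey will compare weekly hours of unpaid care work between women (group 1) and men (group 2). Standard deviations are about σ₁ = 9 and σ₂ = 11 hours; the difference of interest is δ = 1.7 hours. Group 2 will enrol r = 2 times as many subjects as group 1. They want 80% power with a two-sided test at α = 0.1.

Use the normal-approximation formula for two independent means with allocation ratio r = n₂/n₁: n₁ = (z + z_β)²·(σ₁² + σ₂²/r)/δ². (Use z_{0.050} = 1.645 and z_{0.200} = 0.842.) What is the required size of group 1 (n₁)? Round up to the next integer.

n₁ = (z_{α/2} + z_β)² · (σ₁² + σ₂²/r) / δ²
   = (1.645 + 0.842)² · (9² + 11²/2) / 1.7²
   = 6.1852 · (81 + 60.5) / 2.89
   = 6.1852 · 141.5 / 2.89
   = 302.84
Round up → n₁ = 303; n₂ = r·n₁ = 2 × 303 = 606.

n₁ = 303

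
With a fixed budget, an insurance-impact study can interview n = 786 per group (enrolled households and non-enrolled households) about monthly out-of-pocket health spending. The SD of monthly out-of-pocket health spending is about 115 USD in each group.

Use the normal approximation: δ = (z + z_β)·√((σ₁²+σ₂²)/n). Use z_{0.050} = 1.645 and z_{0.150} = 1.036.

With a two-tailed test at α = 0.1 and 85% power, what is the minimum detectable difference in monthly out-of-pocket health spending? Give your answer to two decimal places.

Minimum detectable difference ≈ 15.55 USD

δ = (z_{α/2} + z_β) · √((σ₁²+σ₂²)/n)
  = (1.645 + 1.036) · √(26450/786)
  = 2.681 · √33.6514
  = 2.681 · 5.8010
  = 15.5524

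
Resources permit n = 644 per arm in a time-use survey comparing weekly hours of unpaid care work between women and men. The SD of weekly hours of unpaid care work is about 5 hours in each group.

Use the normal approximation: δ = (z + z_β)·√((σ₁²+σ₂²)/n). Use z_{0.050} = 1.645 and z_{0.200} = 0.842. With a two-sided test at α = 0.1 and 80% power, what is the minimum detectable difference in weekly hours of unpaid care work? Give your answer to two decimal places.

Minimum detectable difference ≈ 0.69 hours

δ = (z_{α/2} + z_β) · √((σ₁²+σ₂²)/n)
  = (1.645 + 0.842) · √(50/644)
  = 2.487 · √0.07764
  = 2.487 · 0.2786
  = 0.6930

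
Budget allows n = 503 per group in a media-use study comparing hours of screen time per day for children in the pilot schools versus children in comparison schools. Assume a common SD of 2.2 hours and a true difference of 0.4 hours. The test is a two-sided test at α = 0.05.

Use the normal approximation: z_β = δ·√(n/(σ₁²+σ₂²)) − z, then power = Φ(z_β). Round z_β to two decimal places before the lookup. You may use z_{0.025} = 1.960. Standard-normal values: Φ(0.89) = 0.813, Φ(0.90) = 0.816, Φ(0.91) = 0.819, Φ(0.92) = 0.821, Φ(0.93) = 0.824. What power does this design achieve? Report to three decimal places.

Power ≈ 0.821

z_β = δ·√(n/(σ₁²+σ₂²)) − z_{α/2}
    = 0.4 · √(503/9.68) − 1.960
    = 0.4 · 7.20852 − 1.960
    = 2.8834 − 1.960 = 0.9234 → 0.92
Power = Φ(0.92) = 0.821.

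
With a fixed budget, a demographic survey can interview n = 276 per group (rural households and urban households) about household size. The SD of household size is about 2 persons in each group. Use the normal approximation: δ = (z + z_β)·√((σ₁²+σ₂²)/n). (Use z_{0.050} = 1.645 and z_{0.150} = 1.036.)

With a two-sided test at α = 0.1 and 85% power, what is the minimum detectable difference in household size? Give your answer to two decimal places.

Minimum detectable difference ≈ 0.46 persons

δ = (z_{α/2} + z_β) · √((σ₁²+σ₂²)/n)
  = (1.645 + 1.036) · √(8/276)
  = 2.681 · √0.02899
  = 2.681 · 0.1703
  = 0.4564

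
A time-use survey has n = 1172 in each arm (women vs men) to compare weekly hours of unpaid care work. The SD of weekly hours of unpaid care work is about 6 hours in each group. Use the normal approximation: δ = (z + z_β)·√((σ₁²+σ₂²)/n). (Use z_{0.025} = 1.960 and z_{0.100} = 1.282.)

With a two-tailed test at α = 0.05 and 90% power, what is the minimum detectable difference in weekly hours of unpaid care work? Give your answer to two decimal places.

Minimum detectable difference ≈ 0.80 hours

δ = (z_{α/2} + z_β) · √((σ₁²+σ₂²)/n)
  = (1.960 + 1.282) · √(72/1172)
  = 3.242 · √0.06143
  = 3.242 · 0.2479
  = 0.8036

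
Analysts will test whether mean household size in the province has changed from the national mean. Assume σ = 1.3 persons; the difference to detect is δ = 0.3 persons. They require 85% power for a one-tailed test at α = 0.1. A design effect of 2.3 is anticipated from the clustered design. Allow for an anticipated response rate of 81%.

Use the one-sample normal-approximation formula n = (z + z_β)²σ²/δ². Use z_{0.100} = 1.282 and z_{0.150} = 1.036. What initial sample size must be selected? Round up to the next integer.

n = (z_α + z_β)² · σ² / δ²
  = (1.282 + 1.036)² · 1.3² / 0.3²
  = 5.3731 · 1.69 / 0.09
  = 100.90
Design effect: 2.3 × 100.90 = 232.06.
Adjust for 81% response: 232.06 / 0.81 = 286.49.
Round up → n = 287.

n = 287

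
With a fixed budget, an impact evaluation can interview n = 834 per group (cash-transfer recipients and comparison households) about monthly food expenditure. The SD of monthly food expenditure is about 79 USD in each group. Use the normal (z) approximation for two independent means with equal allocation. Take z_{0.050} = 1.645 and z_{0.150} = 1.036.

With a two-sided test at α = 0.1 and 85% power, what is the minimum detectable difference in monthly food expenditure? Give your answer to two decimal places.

Minimum detectable difference ≈ 10.37 USD

δ = (z_{α/2} + z_β) · √((σ₁²+σ₂²)/n)
  = (1.645 + 1.036) · √(12482/834)
  = 2.681 · √14.9664
  = 2.681 · 3.8686
  = 10.3718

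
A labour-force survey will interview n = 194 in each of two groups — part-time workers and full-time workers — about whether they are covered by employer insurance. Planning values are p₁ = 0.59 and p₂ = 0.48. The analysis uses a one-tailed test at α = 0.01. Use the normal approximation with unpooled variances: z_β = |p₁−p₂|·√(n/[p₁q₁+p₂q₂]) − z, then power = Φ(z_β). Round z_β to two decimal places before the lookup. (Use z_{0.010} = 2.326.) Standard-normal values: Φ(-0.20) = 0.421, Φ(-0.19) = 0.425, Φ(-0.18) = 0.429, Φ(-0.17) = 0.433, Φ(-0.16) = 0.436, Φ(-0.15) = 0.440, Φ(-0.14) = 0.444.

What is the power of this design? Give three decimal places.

Power ≈ 0.444

z_β = |p₁−p₂|·√(n/[p₁q₁+p₂q₂]) − z_α
    = 0.11 · √(194/0.4915) − 2.326
    = 0.11 · 19.8673 − 2.326
    = 2.1854 − 2.326 = -0.1406 → -0.14
Power = Φ(-0.14) = 0.444.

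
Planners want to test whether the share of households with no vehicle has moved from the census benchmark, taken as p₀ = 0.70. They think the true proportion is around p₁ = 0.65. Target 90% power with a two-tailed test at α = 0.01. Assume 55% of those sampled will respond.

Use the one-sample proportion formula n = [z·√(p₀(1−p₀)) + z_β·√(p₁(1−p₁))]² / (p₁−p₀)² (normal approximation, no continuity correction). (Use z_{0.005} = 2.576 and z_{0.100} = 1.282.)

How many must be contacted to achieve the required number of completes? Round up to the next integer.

n = [z_{α/2}·√(p₀q₀) + z_β·√(p₁q₁)]² / (p₁ − p₀)²
  = [2.576·√(0.70·0.30) + 1.282·√(0.65·0.35)]² / (-0.05)²
  = [2.576·0.4583 + 1.282·0.4770]² / 0.0025
  = [1.7919]² / 0.0025
  = 1284.43
Adjust for 55% response: 1284.43 / 0.55 = 2335.33.
Round up → n = 2336.

n = 2336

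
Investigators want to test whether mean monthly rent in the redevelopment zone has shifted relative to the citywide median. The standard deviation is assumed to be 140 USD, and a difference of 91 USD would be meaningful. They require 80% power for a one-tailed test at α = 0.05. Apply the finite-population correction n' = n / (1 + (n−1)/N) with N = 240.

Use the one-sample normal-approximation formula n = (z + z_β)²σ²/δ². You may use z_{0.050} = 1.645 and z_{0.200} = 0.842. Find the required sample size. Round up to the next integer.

n = 14

n = (z_α + z_β)² · σ² / δ²
  = (1.645 + 0.842)² · 140² / 91²
  = 6.1852 · 19600 / 8281
  = 14.64
Finite-population correction (N = 240): 14.64 / (1 + (14.64 − 1)/240) = 13.85.
Round up → n = 14.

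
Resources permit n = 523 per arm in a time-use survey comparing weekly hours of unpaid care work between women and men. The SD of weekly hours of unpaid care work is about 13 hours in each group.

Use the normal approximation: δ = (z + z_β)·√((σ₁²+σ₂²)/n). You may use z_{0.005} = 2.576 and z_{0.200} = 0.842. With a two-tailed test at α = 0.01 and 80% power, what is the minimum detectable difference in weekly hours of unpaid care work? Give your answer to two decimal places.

δ = (z_{α/2} + z_β) · √((σ₁²+σ₂²)/n)
  = (2.576 + 0.842) · √(338/523)
  = 3.418 · √0.64627
  = 3.418 · 0.8039
  = 2.7478

Minimum detectable difference ≈ 2.75 hours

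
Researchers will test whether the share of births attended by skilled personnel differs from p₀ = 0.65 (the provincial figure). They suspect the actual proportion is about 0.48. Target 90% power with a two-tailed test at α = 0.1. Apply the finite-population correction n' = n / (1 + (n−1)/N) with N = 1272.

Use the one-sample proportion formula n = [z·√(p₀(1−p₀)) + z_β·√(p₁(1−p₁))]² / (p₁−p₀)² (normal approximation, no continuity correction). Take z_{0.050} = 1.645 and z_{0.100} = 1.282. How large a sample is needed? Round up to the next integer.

n = 67

n = [z_{α/2}·√(p₀q₀) + z_β·√(p₁q₁)]² / (p₁ − p₀)²
  = [1.645·√(0.65·0.35) + 1.282·√(0.48·0.52)]² / (-0.17)²
  = [1.645·0.4770 + 1.282·0.4996]² / 0.0289
  = [1.4251]² / 0.0289
  = 70.27
Finite-population correction (N = 1272): 70.27 / (1 + (70.27 − 1)/1272) = 66.64.
Round up → n = 67.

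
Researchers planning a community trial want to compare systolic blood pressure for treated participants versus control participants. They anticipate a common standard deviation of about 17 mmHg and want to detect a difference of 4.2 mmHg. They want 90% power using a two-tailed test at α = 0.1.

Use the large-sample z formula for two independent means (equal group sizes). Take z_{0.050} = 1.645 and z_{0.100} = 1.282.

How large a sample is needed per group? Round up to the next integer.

n = (z_{α/2} + z_β)² · (σ₁² + σ₂²) / δ²
  = (1.645 + 1.282)² · (2·17² = 578) / 4.2²
  = 8.5673 · 578 / 17.64
  = 280.72
Round up → n = 281 per group.

n = 281 per group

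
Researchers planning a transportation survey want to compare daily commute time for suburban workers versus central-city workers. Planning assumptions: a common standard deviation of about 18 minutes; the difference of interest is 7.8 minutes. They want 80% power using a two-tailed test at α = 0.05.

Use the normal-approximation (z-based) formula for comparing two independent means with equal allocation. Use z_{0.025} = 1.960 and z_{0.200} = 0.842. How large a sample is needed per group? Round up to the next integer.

n = (z_{α/2} + z_β)² · (σ₁² + σ₂²) / δ²
  = (1.960 + 0.842)² · (2·18² = 648) / 7.8²
  = 7.8512 · 648 / 60.84
  = 83.62
Round up → n = 84 per group.

n = 84 per group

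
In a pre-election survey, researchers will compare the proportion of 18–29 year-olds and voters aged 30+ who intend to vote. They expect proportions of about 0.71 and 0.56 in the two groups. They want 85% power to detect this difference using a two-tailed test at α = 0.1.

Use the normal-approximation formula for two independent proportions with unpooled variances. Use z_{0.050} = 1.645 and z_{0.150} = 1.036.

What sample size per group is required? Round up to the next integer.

n = (z_{α/2} + z_β)² · [p₁(1−p₁) + p₂(1−p₂)] / (p₁ − p₂)²
  = (1.645 + 1.036)² · (0.71·0.29 + 0.56·0.44) / (0.15)²
  = (2.681)² · (0.2059 + 0.2464) / 0.0225
  = 7.1878 · 0.4523 / 0.0225
  = 144.49
Round up → n = 145 per group.

n = 145 per group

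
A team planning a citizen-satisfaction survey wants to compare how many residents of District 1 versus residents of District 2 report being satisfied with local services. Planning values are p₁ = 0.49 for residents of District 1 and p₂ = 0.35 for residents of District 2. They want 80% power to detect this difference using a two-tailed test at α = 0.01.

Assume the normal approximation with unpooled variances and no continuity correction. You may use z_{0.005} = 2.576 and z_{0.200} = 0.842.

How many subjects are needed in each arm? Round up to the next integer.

n = 285 per group

n = (z_{α/2} + z_β)² · [p₁(1−p₁) + p₂(1−p₂)] / (p₁ − p₂)²
  = (2.576 + 0.842)² · (0.49·0.51 + 0.35·0.65) / (0.14)²
  = (3.418)² · (0.2499 + 0.2275) / 0.0196
  = 11.6827 · 0.4774 / 0.0196
  = 284.56
Round up → n = 285 per group.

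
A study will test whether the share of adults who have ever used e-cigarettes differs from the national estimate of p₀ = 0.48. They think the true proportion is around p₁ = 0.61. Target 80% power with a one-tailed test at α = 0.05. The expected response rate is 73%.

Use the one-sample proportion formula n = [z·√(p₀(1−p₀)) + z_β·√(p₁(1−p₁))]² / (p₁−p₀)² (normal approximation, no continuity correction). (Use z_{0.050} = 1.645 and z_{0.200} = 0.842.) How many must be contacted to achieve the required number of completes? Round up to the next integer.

n = [z_α·√(p₀q₀) + z_β·√(p₁q₁)]² / (p₁ − p₀)²
  = [1.645·√(0.48·0.52) + 0.842·√(0.61·0.39)]² / (0.13)²
  = [1.645·0.4996 + 0.842·0.4877]² / 0.0169
  = [1.2325]² / 0.0169
  = 89.89
Adjust for 73% response: 89.89 / 0.73 = 123.14.
Round up → n = 124.

n = 124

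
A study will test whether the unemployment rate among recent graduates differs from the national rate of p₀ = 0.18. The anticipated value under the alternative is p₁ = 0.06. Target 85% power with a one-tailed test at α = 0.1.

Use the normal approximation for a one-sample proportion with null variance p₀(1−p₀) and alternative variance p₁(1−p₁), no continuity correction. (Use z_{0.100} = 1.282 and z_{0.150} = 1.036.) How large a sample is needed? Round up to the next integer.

n = 38

n = [z_α·√(p₀q₀) + z_β·√(p₁q₁)]² / (p₁ − p₀)²
  = [1.282·√(0.18·0.82) + 1.036·√(0.06·0.94)]² / (-0.12)²
  = [1.282·0.3842 + 1.036·0.2375]² / 0.0144
  = [0.7386]² / 0.0144
  = 37.88
Round up → n = 38.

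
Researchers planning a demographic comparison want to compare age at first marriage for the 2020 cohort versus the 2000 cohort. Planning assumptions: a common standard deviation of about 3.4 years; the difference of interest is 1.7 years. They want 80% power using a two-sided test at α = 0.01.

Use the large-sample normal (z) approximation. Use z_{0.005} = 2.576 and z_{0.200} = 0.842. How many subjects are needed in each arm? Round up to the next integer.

n = (z_{α/2} + z_β)² · (σ₁² + σ₂²) / δ²
  = (2.576 + 0.842)² · (2·3.4² = 23.12) / 1.7²
  = 11.6827 · 23.12 / 2.89
  = 93.46
Round up → n = 94 per group.

n = 94 per group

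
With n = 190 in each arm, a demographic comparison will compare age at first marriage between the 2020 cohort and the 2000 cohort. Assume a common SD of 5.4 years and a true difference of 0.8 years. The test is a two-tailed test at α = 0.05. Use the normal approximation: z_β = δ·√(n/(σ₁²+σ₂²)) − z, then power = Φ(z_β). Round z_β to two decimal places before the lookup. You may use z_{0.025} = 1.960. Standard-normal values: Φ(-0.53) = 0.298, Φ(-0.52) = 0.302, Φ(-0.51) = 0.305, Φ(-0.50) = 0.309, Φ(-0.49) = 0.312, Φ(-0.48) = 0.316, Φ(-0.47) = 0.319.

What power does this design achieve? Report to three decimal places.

z_β = δ·√(n/(σ₁²+σ₂²)) − z_{α/2}
    = 0.8 · √(190/58.32) − 1.960
    = 0.8 · 1.80496 − 1.960
    = 1.4440 − 1.960 = -0.5160 → -0.52
Power = Φ(-0.52) = 0.302.

Power ≈ 0.302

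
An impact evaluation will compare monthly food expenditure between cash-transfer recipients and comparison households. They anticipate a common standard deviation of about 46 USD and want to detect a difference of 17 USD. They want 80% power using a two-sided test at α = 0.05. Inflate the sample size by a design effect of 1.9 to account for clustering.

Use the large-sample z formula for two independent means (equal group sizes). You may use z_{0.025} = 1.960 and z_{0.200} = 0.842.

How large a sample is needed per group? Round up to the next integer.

n = (z_{α/2} + z_β)² · (σ₁² + σ₂²) / δ²
  = (1.960 + 0.842)² · (2·46² = 4232) / 17²
  = 7.8512 · 4232 / 289
  = 114.97
Design effect: 1.9 × 114.97 = 218.44.
Round up → n = 219 per group.

n = 219 per group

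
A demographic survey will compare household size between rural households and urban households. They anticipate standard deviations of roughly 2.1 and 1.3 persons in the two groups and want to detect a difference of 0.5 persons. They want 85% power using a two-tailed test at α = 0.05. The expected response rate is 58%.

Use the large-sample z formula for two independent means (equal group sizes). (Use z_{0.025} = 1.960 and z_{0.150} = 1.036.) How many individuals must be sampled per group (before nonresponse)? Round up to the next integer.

n = 378 per group

n = (z_{α/2} + z_β)² · (σ₁² + σ₂²) / δ²
  = (1.960 + 1.036)² · (2.1² + 1.3² = 6.1) / 0.5²
  = 8.9760 · 6.1 / 0.25
  = 219.01
Adjust for 58% response: 219.01 / 0.58 = 377.61.
Round up → n = 378 per group.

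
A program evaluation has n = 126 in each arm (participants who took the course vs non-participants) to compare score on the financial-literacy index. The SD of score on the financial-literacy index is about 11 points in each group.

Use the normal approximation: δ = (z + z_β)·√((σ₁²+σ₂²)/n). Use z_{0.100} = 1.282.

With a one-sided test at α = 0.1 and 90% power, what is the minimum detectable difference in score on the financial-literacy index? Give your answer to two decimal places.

δ = (z_α + z_β) · √((σ₁²+σ₂²)/n)
  = (1.282 + 1.282) · √(242/126)
  = 2.564 · √1.9206
  = 2.564 · 1.3859
  = 3.5534

Minimum detectable difference ≈ 3.55 points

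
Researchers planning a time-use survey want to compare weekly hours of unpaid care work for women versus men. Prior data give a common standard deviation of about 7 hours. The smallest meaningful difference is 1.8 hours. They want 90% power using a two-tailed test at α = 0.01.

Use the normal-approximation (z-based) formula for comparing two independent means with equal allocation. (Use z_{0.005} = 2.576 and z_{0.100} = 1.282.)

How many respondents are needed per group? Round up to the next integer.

n = 451 per group

n = (z_{α/2} + z_β)² · (σ₁² + σ₂²) / δ²
  = (2.576 + 1.282)² · (2·7² = 98) / 1.8²
  = 14.8842 · 98 / 3.24
  = 450.20
Round up → n = 451 per group.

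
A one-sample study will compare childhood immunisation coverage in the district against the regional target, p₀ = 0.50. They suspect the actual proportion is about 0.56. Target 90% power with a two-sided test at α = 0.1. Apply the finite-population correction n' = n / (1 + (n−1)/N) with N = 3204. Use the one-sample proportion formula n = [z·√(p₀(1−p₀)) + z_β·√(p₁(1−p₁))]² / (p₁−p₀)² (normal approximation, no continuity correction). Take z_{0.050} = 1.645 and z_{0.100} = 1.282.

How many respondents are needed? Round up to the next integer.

n = 500

n = [z_{α/2}·√(p₀q₀) + z_β·√(p₁q₁)]² / (p₁ − p₀)²
  = [1.645·√(0.50·0.50) + 1.282·√(0.56·0.44)]² / (0.06)²
  = [1.645·0.5000 + 1.282·0.4964]² / 0.0036
  = [1.4589]² / 0.0036
  = 591.19
Finite-population correction (N = 3204): 591.19 / (1 + (591.19 − 1)/3204) = 499.23.
Round up → n = 500.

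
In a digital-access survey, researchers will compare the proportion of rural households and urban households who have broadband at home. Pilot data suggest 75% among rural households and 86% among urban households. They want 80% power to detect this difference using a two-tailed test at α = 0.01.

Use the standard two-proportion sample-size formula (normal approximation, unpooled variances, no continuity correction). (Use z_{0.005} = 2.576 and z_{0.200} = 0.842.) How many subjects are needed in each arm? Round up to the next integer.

n = 298 per group

n = (z_{α/2} + z_β)² · [p₁(1−p₁) + p₂(1−p₂)] / (p₁ − p₂)²
  = (2.576 + 0.842)² · (0.75·0.25 + 0.86·0.14) / (-0.11)²
  = (3.418)² · (0.1875 + 0.1204) / 0.0121
  = 11.6827 · 0.3079 / 0.0121
  = 297.28
Round up → n = 298 per group.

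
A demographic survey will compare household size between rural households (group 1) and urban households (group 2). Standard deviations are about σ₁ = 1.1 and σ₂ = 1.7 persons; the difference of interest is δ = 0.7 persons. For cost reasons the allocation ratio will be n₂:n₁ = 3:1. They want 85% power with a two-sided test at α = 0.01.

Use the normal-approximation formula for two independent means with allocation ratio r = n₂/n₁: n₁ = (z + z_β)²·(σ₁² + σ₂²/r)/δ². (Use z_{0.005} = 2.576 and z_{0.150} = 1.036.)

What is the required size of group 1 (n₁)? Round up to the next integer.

n₁ = (z_{α/2} + z_β)² · (σ₁² + σ₂²/r) / δ²
   = (2.576 + 1.036)² · (1.1² + 1.7²/3) / 0.7²
   = 13.0465 · (1.21 + 0.96333) / 0.49
   = 13.0465 · 2.1733 / 0.49
   = 57.87
Round up → n₁ = 58; n₂ = r·n₁ = 3 × 58 = 174.

n₁ = 58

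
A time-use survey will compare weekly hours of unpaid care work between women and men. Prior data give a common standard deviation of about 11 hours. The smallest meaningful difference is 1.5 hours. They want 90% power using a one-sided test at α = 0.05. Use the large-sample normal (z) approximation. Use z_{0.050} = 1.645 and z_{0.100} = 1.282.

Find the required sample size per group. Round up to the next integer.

n = 922 per group

n = (z_α + z_β)² · (σ₁² + σ₂²) / δ²
  = (1.645 + 1.282)² · (2·11² = 242) / 1.5²
  = 8.5673 · 242 / 2.25
  = 921.46
Round up → n = 922 per group.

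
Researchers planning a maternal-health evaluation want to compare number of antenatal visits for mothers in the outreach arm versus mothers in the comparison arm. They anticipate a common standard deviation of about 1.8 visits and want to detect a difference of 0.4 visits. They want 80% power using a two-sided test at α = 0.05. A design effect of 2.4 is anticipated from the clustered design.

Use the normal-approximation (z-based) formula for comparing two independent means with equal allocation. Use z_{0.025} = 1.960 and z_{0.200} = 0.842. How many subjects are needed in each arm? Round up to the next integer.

n = 764 per group

n = (z_{α/2} + z_β)² · (σ₁² + σ₂²) / δ²
  = (1.960 + 0.842)² · (2·1.8² = 6.48) / 0.4²
  = 7.8512 · 6.48 / 0.16
  = 317.97
Design effect: 2.4 × 317.97 = 763.14.
Round up → n = 764 per group.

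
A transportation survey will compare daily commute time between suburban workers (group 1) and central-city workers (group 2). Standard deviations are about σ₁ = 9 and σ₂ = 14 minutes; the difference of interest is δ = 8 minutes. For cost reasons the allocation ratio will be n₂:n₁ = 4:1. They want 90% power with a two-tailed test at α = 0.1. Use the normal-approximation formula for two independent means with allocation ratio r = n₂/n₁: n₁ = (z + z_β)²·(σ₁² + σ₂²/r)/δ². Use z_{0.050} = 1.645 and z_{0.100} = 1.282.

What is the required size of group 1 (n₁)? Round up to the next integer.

n₁ = 18

n₁ = (z_{α/2} + z_β)² · (σ₁² + σ₂²/r) / δ²
   = (1.645 + 1.282)² · (9² + 14²/4) / 8²
   = 8.5673 · (81 + 49) / 64
   = 8.5673 · 130 / 64
   = 17.40
Round up → n₁ = 18; n₂ = r·n₁ = 4 × 18 = 72.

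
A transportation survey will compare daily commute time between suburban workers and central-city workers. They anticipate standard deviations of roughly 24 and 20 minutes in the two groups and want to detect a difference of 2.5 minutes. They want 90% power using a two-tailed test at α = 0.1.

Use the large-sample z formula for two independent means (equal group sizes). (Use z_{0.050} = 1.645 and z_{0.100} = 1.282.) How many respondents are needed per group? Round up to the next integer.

n = (z_{α/2} + z_β)² · (σ₁² + σ₂²) / δ²
  = (1.645 + 1.282)² · (24² + 20² = 976) / 2.5²
  = 8.5673 · 976 / 6.25
  = 1337.87
Round up → n = 1338 per group.

n = 1338 per group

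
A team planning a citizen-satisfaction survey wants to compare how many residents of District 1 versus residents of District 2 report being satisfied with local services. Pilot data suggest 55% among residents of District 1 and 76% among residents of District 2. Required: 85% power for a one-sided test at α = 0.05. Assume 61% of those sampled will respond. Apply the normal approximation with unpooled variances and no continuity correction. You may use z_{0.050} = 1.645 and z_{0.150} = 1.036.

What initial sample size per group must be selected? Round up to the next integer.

n = 115 per group

n = (z_α + z_β)² · [p₁(1−p₁) + p₂(1−p₂)] / (p₁ − p₂)²
  = (1.645 + 1.036)² · (0.55·0.45 + 0.76·0.24) / (-0.21)²
  = (2.681)² · (0.2475 + 0.1824) / 0.0441
  = 7.1878 · 0.4299 / 0.0441
  = 70.07
Adjust for 61% response: 70.07 / 0.61 = 114.87.
Round up → n = 115 per group.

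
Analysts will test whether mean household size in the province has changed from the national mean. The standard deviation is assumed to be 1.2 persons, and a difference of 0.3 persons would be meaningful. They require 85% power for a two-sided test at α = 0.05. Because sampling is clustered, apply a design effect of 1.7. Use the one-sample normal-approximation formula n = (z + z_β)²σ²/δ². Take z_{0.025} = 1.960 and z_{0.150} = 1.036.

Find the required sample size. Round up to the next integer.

n = 245

n = (z_{α/2} + z_β)² · σ² / δ²
  = (1.960 + 1.036)² · 1.2² / 0.3²
  = 8.9760 · 1.44 / 0.09
  = 143.62
Design effect: 1.7 × 143.62 = 244.15.
Round up → n = 245.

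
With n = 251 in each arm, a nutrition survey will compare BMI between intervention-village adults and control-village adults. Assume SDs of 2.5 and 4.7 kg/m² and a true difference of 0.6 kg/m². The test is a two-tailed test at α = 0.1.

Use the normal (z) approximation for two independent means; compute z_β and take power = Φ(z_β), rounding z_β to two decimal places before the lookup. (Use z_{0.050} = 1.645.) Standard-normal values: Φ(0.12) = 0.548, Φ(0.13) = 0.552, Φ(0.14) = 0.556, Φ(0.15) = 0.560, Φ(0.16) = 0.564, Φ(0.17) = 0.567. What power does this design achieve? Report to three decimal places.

Power ≈ 0.556

z_β = δ·√(n/(σ₁²+σ₂²)) − z_{α/2}
    = 0.6 · √(251/28.34) − 1.645
    = 0.6 · 2.97603 − 1.645
    = 1.7856 − 1.645 = 0.1406 → 0.14
Power = Φ(0.14) = 0.556.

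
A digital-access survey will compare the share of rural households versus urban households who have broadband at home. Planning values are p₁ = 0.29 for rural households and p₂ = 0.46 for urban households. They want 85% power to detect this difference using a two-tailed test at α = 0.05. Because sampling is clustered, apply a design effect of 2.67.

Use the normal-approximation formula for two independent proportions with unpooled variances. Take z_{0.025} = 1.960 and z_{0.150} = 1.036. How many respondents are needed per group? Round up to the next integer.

n = 377 per group

n = (z_{α/2} + z_β)² · [p₁(1−p₁) + p₂(1−p₂)] / (p₁ − p₂)²
  = (1.960 + 1.036)² · (0.29·0.71 + 0.46·0.54) / (-0.17)²
  = (2.996)² · (0.2059 + 0.2484) / 0.0289
  = 8.9760 · 0.4543 / 0.0289
  = 141.10
Design effect: 2.67 × 141.10 = 376.74.
Round up → n = 377 per group.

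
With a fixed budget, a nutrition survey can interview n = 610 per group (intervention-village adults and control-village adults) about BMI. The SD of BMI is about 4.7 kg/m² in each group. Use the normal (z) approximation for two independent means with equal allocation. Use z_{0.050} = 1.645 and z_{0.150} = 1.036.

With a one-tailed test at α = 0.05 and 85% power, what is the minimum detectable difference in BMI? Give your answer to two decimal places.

δ = (z_α + z_β) · √((σ₁²+σ₂²)/n)
  = (1.645 + 1.036) · √(44.18/610)
  = 2.681 · √0.07243
  = 2.681 · 0.2691
  = 0.7215

Minimum detectable difference ≈ 0.72 kg/m²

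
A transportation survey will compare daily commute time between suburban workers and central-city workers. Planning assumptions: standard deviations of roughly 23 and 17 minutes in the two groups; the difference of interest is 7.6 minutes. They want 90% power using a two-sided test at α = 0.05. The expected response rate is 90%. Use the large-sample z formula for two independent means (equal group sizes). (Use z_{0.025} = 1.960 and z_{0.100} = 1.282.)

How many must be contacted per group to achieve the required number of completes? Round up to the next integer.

n = (z_{α/2} + z_β)² · (σ₁² + σ₂²) / δ²
  = (1.960 + 1.282)² · (23² + 17² = 818) / 7.6²
  = 10.5106 · 818 / 57.76
  = 148.85
Adjust for 90% response: 148.85 / 0.90 = 165.39.
Round up → n = 166 per group.

n = 166 per group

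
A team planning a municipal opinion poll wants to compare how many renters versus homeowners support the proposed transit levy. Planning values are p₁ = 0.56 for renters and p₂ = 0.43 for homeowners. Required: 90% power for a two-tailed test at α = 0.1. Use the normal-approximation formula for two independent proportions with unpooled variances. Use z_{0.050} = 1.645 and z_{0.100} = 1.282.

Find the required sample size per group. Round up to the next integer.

n = (z_{α/2} + z_β)² · [p₁(1−p₁) + p₂(1−p₂)] / (p₁ − p₂)²
  = (1.645 + 1.282)² · (0.56·0.44 + 0.43·0.57) / (0.13)²
  = (2.927)² · (0.2464 + 0.2451) / 0.0169
  = 8.5673 · 0.4915 / 0.0169
  = 249.16
Round up → n = 250 per group.

n = 250 per group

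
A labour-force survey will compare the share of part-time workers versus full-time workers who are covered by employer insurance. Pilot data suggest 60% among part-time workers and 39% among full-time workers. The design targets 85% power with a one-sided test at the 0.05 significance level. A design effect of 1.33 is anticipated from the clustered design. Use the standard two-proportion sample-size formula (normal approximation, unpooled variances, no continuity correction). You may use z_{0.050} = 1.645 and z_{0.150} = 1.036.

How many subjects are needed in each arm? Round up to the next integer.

n = (z_α + z_β)² · [p₁(1−p₁) + p₂(1−p₂)] / (p₁ − p₂)²
  = (1.645 + 1.036)² · (0.60·0.40 + 0.39·0.61) / (0.21)²
  = (2.681)² · (0.2400 + 0.2379) / 0.0441
  = 7.1878 · 0.4779 / 0.0441
  = 77.89
Design effect: 1.33 × 77.89 = 103.60.
Round up → n = 104 per group.

n = 104 per group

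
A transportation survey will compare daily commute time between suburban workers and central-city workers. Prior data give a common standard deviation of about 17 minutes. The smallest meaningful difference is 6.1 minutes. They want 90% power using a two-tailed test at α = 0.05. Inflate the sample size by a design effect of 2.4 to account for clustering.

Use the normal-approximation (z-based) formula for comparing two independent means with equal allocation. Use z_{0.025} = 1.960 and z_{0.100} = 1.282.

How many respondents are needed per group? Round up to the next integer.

n = 392 per group

n = (z_{α/2} + z_β)² · (σ₁² + σ₂²) / δ²
  = (1.960 + 1.282)² · (2·17² = 578) / 6.1²
  = 10.5106 · 578 / 37.21
  = 163.27
Design effect: 2.4 × 163.27 = 391.84.
Round up → n = 392 per group.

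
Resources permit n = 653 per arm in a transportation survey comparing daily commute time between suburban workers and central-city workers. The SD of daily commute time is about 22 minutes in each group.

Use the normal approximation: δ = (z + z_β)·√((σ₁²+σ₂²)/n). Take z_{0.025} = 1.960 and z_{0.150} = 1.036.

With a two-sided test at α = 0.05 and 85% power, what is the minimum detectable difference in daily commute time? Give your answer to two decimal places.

δ = (z_{α/2} + z_β) · √((σ₁²+σ₂²)/n)
  = (1.960 + 1.036) · √(968/653)
  = 2.996 · √1.4824
  = 2.996 · 1.2175
  = 3.6477

Minimum detectable difference ≈ 3.65 minutes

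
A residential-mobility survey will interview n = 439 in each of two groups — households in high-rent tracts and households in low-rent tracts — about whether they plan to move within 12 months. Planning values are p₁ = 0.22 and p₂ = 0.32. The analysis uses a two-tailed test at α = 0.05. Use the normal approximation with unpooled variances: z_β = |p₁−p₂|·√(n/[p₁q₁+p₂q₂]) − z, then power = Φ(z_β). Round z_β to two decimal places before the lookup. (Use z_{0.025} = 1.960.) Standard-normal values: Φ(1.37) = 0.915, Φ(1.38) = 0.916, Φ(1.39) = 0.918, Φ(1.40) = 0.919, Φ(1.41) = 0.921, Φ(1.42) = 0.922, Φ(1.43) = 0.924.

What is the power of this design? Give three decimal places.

z_β = |p₁−p₂|·√(n/[p₁q₁+p₂q₂]) − z_{α/2}
    = 0.10 · √(439/0.3892) − 1.960
    = 0.10 · 33.5850 − 1.960
    = 3.3585 − 1.960 = 1.3985 → 1.40
Power = Φ(1.40) = 0.919.

Power ≈ 0.919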